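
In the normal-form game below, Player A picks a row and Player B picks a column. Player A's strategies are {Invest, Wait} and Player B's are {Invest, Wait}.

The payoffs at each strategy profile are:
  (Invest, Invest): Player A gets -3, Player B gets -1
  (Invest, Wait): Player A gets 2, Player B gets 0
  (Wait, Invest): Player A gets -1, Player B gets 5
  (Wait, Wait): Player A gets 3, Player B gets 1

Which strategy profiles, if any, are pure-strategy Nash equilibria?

(Invest, Invest): Player A prefers Wait (-1 > -3); Player B prefers Wait (0 > -1) — not an equilibrium.
(Invest, Wait): Player A prefers Wait (3 > 2) — not an equilibrium.
(Wait, Invest): Player A gets -1 ≥ -3 from Invest, and Player B gets 5 ≥ 1 from Wait — Nash equilibrium.
(Wait, Wait): Player B prefers Invest (5 > 1) — not an equilibrium.

(Wait, Invest)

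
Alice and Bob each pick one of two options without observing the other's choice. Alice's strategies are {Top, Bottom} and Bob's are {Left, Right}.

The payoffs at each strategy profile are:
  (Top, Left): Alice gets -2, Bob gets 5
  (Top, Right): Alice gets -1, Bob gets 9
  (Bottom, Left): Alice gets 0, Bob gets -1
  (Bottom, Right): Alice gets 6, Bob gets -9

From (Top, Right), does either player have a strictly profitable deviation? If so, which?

Alice at (Top, Right) earns -1; deviating to Bottom yields 6 — a strict improvement.
Bob earns 9; deviating to Left yields 5 — not better.
Only Alice has a strictly profitable deviation.

Alice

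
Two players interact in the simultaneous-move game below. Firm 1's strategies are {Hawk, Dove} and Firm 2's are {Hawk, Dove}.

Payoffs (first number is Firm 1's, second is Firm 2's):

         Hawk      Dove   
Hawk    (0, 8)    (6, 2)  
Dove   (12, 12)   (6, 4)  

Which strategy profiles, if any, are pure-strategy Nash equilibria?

(Hawk, Hawk): Firm 1 prefers Dove (12 > 0) — not an equilibrium.
(Hawk, Dove): Firm 2 prefers Hawk (8 > 2) — not an equilibrium.
(Dove, Hawk): Firm 1 gets 12 ≥ 0 from Hawk, and Firm 2 gets 12 ≥ 4 from Dove — Nash equilibrium.
(Dove, Dove): Firm 2 prefers Hawk (12 > 4) — not an equilibrium.

(Dove, Hawk)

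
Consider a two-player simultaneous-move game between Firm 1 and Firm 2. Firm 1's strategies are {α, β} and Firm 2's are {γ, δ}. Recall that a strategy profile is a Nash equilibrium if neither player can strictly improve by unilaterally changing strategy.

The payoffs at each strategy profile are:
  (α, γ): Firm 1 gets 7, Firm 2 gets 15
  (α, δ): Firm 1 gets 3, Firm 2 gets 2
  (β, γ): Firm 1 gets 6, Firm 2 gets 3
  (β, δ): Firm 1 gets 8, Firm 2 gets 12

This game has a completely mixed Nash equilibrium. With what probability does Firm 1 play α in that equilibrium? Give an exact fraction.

Let r be the probability that Firm 1 plays α. In a completely mixed equilibrium, Firm 2 must be indifferent between γ and δ.
Firm 2's expected payoff from γ is 15r + 3(1−r); from δ it is 2r + 12(1−r).
Setting these equal: 12r + 3 = −10r + 12, so r = 9/22.

9/22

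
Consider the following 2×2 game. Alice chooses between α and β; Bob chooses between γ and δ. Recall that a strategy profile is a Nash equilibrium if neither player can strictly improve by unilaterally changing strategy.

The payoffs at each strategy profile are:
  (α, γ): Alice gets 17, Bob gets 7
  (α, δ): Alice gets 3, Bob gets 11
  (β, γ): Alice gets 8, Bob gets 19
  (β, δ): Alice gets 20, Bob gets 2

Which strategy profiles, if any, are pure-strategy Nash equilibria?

(α, γ): Bob prefers δ (11 > 7) — not an equilibrium.
(α, δ): Alice prefers β (20 > 3) — not an equilibrium.
(β, γ): Alice prefers α (17 > 8) — not an equilibrium.
(β, δ): Bob prefers γ (19 > 2) — not an equilibrium.

none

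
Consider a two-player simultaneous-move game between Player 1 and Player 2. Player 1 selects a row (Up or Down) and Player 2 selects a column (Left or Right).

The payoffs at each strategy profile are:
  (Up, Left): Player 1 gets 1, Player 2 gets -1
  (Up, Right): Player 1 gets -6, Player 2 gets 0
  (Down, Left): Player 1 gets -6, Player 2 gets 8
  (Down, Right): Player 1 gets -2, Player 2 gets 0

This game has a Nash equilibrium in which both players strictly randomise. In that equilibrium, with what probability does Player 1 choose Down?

Let r be the probability that Player 1 plays Up. In a completely mixed equilibrium, Player 2 must be indifferent between Left and Right.
Player 2's expected payoff from Left is −r + 8(1−r); from Right it is 0.
Setting these equal: −9r + 8 = 0, so r = 8/9.
Therefore Player 1 plays Down with probability 1 − 8/9 = 1/9.

1/9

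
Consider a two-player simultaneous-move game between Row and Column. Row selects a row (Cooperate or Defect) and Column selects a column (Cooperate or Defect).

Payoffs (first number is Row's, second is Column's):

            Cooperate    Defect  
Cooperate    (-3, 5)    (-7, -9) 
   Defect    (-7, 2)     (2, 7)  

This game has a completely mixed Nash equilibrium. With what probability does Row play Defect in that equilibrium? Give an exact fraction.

Let r be the probability that Row plays Cooperate. In a completely mixed equilibrium, Column must be indifferent between Cooperate and Defect.
Column's expected payoff from Cooperate is 5r + 2(1−r); from Defect it is −9r + 7(1−r).
Setting these equal: 3r + 2 = −16r + 7, so r = 5/19.
Therefore Row plays Defect with probability 1 − 5/19 = 14/19.

14/19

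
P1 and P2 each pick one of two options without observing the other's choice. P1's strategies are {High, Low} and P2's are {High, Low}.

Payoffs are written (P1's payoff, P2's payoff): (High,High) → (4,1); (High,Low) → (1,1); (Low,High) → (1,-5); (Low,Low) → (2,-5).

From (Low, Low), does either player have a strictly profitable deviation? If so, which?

Neither

P1 at (Low, Low) earns 2; deviating to High yields 1 — not better.
P2 earns -5; deviating to High yields -5 — not better.
Neither player can strictly improve; the profile is a Nash equilibrium.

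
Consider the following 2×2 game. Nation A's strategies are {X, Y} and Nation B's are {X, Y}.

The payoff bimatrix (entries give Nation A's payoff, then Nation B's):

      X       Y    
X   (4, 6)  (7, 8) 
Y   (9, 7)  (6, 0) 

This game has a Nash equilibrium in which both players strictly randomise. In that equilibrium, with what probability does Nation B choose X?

1/6

Let q be the probability that Nation B plays X. In a completely mixed equilibrium, Nation A must be indifferent between X and Y.
Nation A's expected payoff from X is 4q + 7(1−q); from Y it is 9q + 6(1−q).
Setting these equal: −3q + 7 = 3q + 6, so q = 1/6.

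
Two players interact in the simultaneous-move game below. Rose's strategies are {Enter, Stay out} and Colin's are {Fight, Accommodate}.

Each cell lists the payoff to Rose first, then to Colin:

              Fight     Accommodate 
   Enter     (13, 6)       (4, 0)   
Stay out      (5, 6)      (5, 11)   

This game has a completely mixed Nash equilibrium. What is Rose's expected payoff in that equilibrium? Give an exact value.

First find y, the probability Colin plays Fight, from Rose's indifference between Enter and Stay out: 13y + 4(1−y) = 5y + 5(1−y), giving y = 1/9.
Since Rose is indifferent in equilibrium, Rose's expected payoff equals the payoff from either row against (1/9, 8/9). Using Enter: 13(1/9) + 4(8/9) = 5.

5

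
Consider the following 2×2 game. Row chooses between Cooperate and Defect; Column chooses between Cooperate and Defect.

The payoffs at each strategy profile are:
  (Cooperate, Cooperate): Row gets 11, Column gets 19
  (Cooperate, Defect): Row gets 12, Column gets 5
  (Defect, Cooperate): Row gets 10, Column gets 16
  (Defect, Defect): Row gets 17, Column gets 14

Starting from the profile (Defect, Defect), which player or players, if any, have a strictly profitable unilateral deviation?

Row at (Defect, Defect) earns 17; deviating to Cooperate yields 12 — not better.
Column earns 14; deviating to Cooperate yields 16 — a strict improvement.
Only Column has a strictly profitable deviation.

Column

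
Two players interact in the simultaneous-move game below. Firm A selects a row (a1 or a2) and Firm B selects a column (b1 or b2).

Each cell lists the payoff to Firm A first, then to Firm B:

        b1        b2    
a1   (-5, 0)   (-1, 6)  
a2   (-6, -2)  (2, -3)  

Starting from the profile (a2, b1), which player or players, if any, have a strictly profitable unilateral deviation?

Firm A at (a2, b1) earns -6; deviating to a1 yields -5 — a strict improvement.
Firm B earns -2; deviating to b2 yields -3 — not better.
Only Firm A has a strictly profitable deviation.

Firm A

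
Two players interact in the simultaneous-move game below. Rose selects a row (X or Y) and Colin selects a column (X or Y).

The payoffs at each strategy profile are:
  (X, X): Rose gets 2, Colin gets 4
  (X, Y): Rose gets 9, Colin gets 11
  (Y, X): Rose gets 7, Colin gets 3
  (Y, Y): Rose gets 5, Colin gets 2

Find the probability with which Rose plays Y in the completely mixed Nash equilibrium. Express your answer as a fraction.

Let p be the probability that Rose plays X. In a completely mixed equilibrium, Colin must be indifferent between X and Y.
Colin's expected payoff from X is 4p + 3(1−p); from Y it is 11p + 2(1−p).
Setting these equal: p + 3 = 9p + 2, so p = 1/8.
Therefore Rose plays Y with probability 1 − 1/8 = 7/8.

7/8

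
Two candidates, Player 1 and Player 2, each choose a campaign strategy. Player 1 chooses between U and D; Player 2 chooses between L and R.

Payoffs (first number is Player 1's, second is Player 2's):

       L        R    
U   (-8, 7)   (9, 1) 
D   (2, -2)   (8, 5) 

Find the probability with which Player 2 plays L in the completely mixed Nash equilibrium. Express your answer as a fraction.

Let y be the probability that Player 2 plays L. In a completely mixed equilibrium, Player 1 must be indifferent between U and D.
Player 1's expected payoff from U is −8y + 9(1−y); from D it is 2y + 8(1−y).
Setting these equal: −17y + 9 = −6y + 8, so y = 1/11.

1/11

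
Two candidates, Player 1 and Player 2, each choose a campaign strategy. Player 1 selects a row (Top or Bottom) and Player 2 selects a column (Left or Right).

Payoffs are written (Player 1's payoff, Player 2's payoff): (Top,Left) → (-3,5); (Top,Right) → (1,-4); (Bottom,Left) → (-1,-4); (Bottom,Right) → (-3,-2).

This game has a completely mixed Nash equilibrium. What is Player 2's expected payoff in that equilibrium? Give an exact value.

-26/11

First find p, the probability Player 1 plays Top, from Player 2's indifference between Left and Right: 5p − 4(1−p) = −4p − 2(1−p), giving p = 2/11.
Since Player 2 is indifferent in equilibrium, Player 2's expected payoff equals the payoff from either column against (2/11, 9/11). Using Left: 5(2/11) − 4(9/11) = -26/11.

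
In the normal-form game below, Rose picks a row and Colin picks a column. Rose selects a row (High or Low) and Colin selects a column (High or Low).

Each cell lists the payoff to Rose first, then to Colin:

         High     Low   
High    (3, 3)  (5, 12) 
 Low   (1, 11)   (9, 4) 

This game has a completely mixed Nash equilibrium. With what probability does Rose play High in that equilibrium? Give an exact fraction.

Let p be the probability that Rose plays High. In a completely mixed equilibrium, Colin must be indifferent between High and Low.
Colin's expected payoff from High is 3p + 11(1−p); from Low it is 12p + 4(1−p).
Setting these equal: −8p + 11 = 8p + 4, so p = 7/16.

7/16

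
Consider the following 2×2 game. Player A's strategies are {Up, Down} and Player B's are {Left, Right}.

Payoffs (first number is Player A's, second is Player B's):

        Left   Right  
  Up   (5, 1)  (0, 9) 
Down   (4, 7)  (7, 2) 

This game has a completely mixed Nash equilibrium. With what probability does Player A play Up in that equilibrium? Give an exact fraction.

Let x be the probability that Player A plays Up. In a completely mixed equilibrium, Player B must be indifferent between Left and Right.
Player B's expected payoff from Left is x + 7(1−x); from Right it is 9x + 2(1−x).
Setting these equal: −6x + 7 = 7x + 2, so x = 5/13.

5/13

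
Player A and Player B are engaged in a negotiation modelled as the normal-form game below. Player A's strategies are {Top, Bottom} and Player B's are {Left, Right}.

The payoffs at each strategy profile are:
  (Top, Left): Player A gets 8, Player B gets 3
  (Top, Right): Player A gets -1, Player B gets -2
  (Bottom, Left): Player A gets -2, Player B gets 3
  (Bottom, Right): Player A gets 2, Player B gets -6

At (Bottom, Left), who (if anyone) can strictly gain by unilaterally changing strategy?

Player A

Player A at (Bottom, Left) earns -2; deviating to Top yields 8 — a strict improvement.
Player B earns 3; deviating to Right yields -6 — not better.
Only Player A has a strictly profitable deviation.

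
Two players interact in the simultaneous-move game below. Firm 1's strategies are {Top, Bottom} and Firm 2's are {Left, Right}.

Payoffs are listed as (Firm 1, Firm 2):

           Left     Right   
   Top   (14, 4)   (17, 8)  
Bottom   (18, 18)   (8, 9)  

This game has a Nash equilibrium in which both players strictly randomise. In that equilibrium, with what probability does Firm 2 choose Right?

4/13

Let y be the probability that Firm 2 plays Left. In a completely mixed equilibrium, Firm 1 must be indifferent between Top and Bottom.
Firm 1's expected payoff from Top is 14y + 17(1−y); from Bottom it is 18y + 8(1−y).
Setting these equal: −3y + 17 = 10y + 8, so y = 9/13.
Therefore Firm 2 plays Right with probability 1 − 9/13 = 4/13.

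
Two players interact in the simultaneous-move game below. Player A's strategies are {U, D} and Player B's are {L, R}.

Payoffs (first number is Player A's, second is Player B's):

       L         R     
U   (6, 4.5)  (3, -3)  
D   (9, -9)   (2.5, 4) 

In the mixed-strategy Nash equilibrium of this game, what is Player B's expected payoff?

-18/41

First find x, the probability Player A plays U, from Player B's indifference between L and R: 4.5x − 9(1−x) = −3x + 4(1−x), giving x = 26/41.
Since Player B is indifferent in equilibrium, Player B's expected payoff equals the payoff from either column against (26/41, 15/41). Using L: 4.5(26/41) − 9(15/41) = -18/41.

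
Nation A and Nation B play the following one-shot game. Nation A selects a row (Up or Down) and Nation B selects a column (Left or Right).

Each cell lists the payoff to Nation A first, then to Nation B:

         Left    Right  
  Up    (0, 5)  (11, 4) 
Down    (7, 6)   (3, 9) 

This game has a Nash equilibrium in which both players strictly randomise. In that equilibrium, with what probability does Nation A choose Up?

Let r be the probability that Nation A plays Up. In a completely mixed equilibrium, Nation B must be indifferent between Left and Right.
Nation B's expected payoff from Left is 5r + 6(1−r); from Right it is 4r + 9(1−r).
Setting these equal: −r + 6 = −5r + 9, so r = 3/4.

3/4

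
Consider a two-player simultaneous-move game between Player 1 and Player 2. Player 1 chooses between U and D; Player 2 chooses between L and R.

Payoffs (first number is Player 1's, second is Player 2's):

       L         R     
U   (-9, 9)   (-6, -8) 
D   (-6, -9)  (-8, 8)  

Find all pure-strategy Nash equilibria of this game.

(U, L): Player 1 prefers D (-6 > -9) — not an equilibrium.
(U, R): Player 2 prefers L (9 > -8) — not an equilibrium.
(D, L): Player 2 prefers R (8 > -9) — not an equilibrium.
(D, R): Player 1 prefers U (-6 > -8) — not an equilibrium.

none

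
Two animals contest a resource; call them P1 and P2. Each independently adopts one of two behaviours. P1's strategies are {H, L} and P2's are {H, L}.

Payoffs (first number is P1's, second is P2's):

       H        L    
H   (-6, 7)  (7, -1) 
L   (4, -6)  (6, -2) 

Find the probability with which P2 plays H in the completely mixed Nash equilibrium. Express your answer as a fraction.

Let y be the probability that P2 plays H. In a completely mixed equilibrium, P1 must be indifferent between H and L.
P1's expected payoff from H is −6y + 7(1−y); from L it is 4y + 6(1−y).
Setting these equal: −13y + 7 = −2y + 6, so y = 1/11.

1/11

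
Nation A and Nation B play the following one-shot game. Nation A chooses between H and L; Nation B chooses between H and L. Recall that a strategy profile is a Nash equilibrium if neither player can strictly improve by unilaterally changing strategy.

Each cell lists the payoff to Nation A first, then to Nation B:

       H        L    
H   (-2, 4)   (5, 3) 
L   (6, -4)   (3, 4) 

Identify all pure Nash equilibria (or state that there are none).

(H, H): Nation A prefers L (6 > -2) — not an equilibrium.
(H, L): Nation B prefers H (4 > 3) — not an equilibrium.
(L, H): Nation B prefers L (4 > -4) — not an equilibrium.
(L, L): Nation A prefers H (5 > 3) — not an equilibrium.

none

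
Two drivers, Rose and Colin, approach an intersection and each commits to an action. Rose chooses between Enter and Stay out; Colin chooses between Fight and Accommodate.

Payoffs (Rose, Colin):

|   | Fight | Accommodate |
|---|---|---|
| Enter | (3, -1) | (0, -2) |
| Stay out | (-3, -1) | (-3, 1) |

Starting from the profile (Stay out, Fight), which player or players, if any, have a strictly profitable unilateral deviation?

Both

Rose at (Stay out, Fight) earns -3; deviating to Enter yields 3 — a strict improvement.
Colin earns -1; deviating to Accommodate yields 1 — a strict improvement.
Both Rose and Colin have strictly profitable deviations.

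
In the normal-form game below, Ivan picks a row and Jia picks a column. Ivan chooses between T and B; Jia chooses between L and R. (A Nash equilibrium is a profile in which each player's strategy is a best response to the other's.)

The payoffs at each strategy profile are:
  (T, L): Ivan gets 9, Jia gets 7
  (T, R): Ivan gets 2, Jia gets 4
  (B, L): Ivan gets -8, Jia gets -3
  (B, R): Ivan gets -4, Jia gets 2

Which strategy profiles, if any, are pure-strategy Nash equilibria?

(T, L)

(T, L): Ivan gets 9 ≥ -8 from B, and Jia gets 7 ≥ 4 from R — Nash equilibrium.
(T, R): Jia prefers L (7 > 4) — not an equilibrium.
(B, L): Ivan prefers T (9 > -8); Jia prefers R (2 > -3) — not an equilibrium.
(B, R): Ivan prefers T (2 > -4) — not an equilibrium.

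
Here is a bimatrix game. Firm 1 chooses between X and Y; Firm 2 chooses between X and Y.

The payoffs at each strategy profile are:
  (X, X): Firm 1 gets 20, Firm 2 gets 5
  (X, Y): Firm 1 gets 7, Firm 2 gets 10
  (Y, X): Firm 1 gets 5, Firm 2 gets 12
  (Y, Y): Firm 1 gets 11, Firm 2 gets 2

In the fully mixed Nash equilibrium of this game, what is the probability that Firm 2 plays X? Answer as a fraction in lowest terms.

4/19

Let q be the probability that Firm 2 plays X. In a completely mixed equilibrium, Firm 1 must be indifferent between X and Y.
Firm 1's expected payoff from X is 20q + 7(1−q); from Y it is 5q + 11(1−q).
Setting these equal: 13q + 7 = −6q + 11, so q = 4/19.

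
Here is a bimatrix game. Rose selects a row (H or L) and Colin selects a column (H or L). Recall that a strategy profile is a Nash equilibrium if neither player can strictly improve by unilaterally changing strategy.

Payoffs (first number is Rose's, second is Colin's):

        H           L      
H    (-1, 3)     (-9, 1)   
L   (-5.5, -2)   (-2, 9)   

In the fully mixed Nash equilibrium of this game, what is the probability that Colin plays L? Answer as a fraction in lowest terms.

9/23

Let q be the probability that Colin plays H. In a completely mixed equilibrium, Rose must be indifferent between H and L.
Rose's expected payoff from H is −q − 9(1−q); from L it is −5.5q − 2(1−q).
Setting these equal: 8q − 9 = −3.5q − 2, so q = 14/23.
Therefore Colin plays L with probability 1 − 14/23 = 9/23.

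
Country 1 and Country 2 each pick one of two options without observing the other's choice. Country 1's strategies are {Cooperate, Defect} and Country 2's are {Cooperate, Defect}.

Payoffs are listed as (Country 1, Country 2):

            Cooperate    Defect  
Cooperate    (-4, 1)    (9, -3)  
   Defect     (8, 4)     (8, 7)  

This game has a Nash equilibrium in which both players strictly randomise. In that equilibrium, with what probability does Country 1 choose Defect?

Let r be the probability that Country 1 plays Cooperate. In a completely mixed equilibrium, Country 2 must be indifferent between Cooperate and Defect.
Country 2's expected payoff from Cooperate is r + 4(1−r); from Defect it is −3r + 7(1−r).
Setting these equal: −3r + 4 = −10r + 7, so r = 3/7.
Therefore Country 1 plays Defect with probability 1 − 3/7 = 4/7.

4/7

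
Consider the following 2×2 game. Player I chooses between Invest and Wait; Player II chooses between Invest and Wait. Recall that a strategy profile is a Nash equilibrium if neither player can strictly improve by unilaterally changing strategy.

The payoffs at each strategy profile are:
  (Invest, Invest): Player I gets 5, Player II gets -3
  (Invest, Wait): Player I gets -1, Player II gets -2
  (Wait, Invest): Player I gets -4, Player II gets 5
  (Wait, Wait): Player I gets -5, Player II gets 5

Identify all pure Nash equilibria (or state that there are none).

(Invest, Wait)

(Invest, Invest): Player II prefers Wait (-2 > -3) — not an equilibrium.
(Invest, Wait): Player I gets -1 ≥ -5 from Wait, and Player II gets -2 ≥ -3 from Invest — Nash equilibrium.
(Wait, Invest): Player I prefers Invest (5 > -4) — not an equilibrium.
(Wait, Wait): Player I prefers Invest (-1 > -5) — not an equilibrium.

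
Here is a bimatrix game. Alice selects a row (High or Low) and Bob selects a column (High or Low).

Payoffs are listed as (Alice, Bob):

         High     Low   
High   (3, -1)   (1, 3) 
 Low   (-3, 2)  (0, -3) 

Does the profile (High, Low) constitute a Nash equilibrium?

At (High, Low), Alice earns 1; switching to Low would give 0, so Alice has no profitable deviation.
Bob earns 3; switching to High would give -1, so Bob has no profitable deviation.
Neither player can gain by a unilateral deviation, so this profile is a Nash equilibrium.

Yes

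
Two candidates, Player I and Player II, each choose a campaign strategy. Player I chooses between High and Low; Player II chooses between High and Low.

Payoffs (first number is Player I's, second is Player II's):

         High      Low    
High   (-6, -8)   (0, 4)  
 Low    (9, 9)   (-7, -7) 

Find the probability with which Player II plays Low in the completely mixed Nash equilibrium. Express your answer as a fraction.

15/22

Let c be the probability that Player II plays High. In a completely mixed equilibrium, Player I must be indifferent between High and Low.
Player I's expected payoff from High is −6c; from Low it is 9c − 7(1−c).
Setting these equal: −6c = 16c − 7, so c = 7/22.
Therefore Player II plays Low with probability 1 − 7/22 = 15/22.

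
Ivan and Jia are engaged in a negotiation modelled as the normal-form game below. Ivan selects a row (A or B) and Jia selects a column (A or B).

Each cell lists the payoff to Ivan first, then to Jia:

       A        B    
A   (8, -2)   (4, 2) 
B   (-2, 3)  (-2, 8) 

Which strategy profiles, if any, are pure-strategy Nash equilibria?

(A, A): Jia prefers B (2 > -2) — not an equilibrium.
(A, B): Ivan gets 4 ≥ -2 from B, and Jia gets 2 ≥ -2 from A — Nash equilibrium.
(B, A): Ivan prefers A (8 > -2); Jia prefers B (8 > 3) — not an equilibrium.
(B, B): Ivan prefers A (4 > -2) — not an equilibrium.

(A, B)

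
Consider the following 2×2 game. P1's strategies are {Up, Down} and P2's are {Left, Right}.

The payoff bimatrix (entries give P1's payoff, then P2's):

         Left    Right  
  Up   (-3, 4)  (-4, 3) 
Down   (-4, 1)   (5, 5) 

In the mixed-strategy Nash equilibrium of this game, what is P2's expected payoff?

17/5

First find p, the probability P1 plays Up, from P2's indifference between Left and Right: 4p + (1−p) = 3p + 5(1−p), giving p = 4/5.
Since P2 is indifferent in equilibrium, P2's expected payoff equals the payoff from either column against (4/5, 1/5). Using Left: 4(4/5) + (1/5) = 17/5.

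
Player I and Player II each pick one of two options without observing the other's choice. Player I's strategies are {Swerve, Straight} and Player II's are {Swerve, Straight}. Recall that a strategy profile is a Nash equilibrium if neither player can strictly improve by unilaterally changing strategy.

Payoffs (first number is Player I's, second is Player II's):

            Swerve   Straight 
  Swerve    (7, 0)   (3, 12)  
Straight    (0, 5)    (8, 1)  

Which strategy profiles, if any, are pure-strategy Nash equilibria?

none

(Swerve, Swerve): Player II prefers Straight (12 > 0) — not an equilibrium.
(Swerve, Straight): Player I prefers Straight (8 > 3) — not an equilibrium.
(Straight, Swerve): Player I prefers Swerve (7 > 0) — not an equilibrium.
(Straight, Straight): Player II prefers Swerve (5 > 1) — not an equilibrium.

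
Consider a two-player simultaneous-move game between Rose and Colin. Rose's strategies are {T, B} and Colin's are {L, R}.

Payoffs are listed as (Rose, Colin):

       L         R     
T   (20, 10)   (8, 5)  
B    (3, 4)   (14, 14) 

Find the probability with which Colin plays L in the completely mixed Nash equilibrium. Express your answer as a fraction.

6/23

Let c be the probability that Colin plays L. In a completely mixed equilibrium, Rose must be indifferent between T and B.
Rose's expected payoff from T is 20c + 8(1−c); from B it is 3c + 14(1−c).
Setting these equal: 12c + 8 = −11c + 14, so c = 6/23.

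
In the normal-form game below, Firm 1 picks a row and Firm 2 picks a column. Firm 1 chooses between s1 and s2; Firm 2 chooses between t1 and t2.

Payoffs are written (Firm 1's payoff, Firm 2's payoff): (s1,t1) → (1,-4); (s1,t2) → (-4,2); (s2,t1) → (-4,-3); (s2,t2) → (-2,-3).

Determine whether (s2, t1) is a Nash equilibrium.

No

At (s2, t1), Firm 1 earns -4; switching to s1 would give 1, so Firm 1 would deviate.
Firm 2 earns -3; switching to t2 would give -3, so Firm 2 has no profitable deviation.
Since at least one player can profitably deviate, this is not a Nash equilibrium.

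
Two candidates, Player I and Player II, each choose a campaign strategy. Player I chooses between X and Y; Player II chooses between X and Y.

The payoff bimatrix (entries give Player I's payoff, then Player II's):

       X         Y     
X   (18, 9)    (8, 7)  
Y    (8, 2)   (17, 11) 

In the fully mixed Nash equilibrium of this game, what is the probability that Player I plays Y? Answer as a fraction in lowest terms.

Let x be the probability that Player I plays X. In a completely mixed equilibrium, Player II must be indifferent between X and Y.
Player II's expected payoff from X is 9x + 2(1−x); from Y it is 7x + 11(1−x).
Setting these equal: 7x + 2 = −4x + 11, so x = 9/11.
Therefore Player I plays Y with probability 1 − 9/11 = 2/11.

2/11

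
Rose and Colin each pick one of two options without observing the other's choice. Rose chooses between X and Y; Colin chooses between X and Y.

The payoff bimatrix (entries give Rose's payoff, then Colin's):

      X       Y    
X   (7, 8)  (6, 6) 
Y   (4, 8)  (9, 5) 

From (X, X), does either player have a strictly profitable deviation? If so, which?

Rose at (X, X) earns 7; deviating to Y yields 4 — not better.
Colin earns 8; deviating to Y yields 6 — not better.
Neither player can strictly improve; the profile is a Nash equilibrium.

Neither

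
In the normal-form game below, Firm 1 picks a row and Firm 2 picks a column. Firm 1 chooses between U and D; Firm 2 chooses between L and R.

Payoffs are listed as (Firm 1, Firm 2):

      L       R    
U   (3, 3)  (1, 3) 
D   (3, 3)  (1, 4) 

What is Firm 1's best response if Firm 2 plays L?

either — both U and D are best responses

Against L, Firm 1 earns 3 from U and 3 from D.
So either strategy is a best response.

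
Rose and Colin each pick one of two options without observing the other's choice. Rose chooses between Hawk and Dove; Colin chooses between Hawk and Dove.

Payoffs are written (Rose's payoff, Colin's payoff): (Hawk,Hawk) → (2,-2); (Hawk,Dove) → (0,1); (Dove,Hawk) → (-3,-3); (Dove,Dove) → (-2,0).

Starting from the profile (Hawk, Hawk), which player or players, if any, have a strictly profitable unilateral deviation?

Rose at (Hawk, Hawk) earns 2; deviating to Dove yields -3 — not better.
Colin earns -2; deviating to Dove yields 1 — a strict improvement.
Only Colin has a strictly profitable deviation.

Colin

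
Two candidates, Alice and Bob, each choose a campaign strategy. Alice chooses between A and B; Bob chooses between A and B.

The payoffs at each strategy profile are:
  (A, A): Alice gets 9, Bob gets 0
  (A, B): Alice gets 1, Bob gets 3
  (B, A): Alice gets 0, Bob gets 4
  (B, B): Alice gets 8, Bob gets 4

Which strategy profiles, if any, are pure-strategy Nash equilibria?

(B, B)

(A, A): Bob prefers B (3 > 0) — not an equilibrium.
(A, B): Alice prefers B (8 > 1) — not an equilibrium.
(B, A): Alice prefers A (9 > 0) — not an equilibrium.
(B, B): Alice gets 8 ≥ 1 from A, and Bob gets 4 ≥ 4 from A — Nash equilibrium.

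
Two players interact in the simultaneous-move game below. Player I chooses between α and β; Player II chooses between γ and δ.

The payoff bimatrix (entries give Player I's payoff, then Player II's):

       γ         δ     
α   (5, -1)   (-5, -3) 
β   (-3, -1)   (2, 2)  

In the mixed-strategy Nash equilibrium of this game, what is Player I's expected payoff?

First find q, the probability Player II plays γ, from Player I's indifference between α and β: 5q − 5(1−q) = −3q + 2(1−q), giving q = 7/15.
Since Player I is indifferent in equilibrium, Player I's expected payoff equals the payoff from either row against (7/15, 8/15). Using α: 5(7/15) − 5(8/15) = -1/3.

-1/3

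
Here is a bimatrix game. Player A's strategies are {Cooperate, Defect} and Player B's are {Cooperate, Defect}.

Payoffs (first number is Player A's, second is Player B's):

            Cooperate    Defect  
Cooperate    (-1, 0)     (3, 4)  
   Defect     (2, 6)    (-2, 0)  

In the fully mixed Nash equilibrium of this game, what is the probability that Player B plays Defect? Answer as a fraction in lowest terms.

3/8

Let q be the probability that Player B plays Cooperate. In a completely mixed equilibrium, Player A must be indifferent between Cooperate and Defect.
Player A's expected payoff from Cooperate is −q + 3(1−q); from Defect it is 2q − 2(1−q).
Setting these equal: −4q + 3 = 4q − 2, so q = 5/8.
Therefore Player B plays Defect with probability 1 − 5/8 = 3/8.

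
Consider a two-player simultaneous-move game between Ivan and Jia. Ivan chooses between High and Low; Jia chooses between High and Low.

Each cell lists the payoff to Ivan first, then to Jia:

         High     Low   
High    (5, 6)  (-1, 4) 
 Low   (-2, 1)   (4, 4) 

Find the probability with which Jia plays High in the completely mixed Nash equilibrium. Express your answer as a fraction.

Let y be the probability that Jia plays High. In a completely mixed equilibrium, Ivan must be indifferent between High and Low.
Ivan's expected payoff from High is 5y − (1−y); from Low it is −2y + 4(1−y).
Setting these equal: 6y − 1 = −6y + 4, so y = 5/12.

5/12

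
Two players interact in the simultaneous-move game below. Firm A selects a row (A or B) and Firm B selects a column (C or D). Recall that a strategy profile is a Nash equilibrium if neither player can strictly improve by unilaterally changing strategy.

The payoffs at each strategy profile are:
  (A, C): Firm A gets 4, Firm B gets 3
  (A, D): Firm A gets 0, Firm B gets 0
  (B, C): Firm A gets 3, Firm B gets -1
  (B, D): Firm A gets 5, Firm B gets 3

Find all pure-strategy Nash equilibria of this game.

(A, C): Firm A gets 4 ≥ 3 from B, and Firm B gets 3 ≥ 0 from D — Nash equilibrium.
(A, D): Firm A prefers B (5 > 0); Firm B prefers C (3 > 0) — not an equilibrium.
(B, C): Firm A prefers A (4 > 3); Firm B prefers D (3 > -1) — not an equilibrium.
(B, D): Firm A gets 5 ≥ 0 from A, and Firm B gets 3 ≥ -1 from C — Nash equilibrium.

(A, C) and (B, D)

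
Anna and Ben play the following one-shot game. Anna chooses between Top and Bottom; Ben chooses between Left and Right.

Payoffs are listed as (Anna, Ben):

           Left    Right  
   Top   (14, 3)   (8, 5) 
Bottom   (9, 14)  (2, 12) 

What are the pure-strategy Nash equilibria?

(Top, Left): Ben prefers Right (5 > 3) — not an equilibrium.
(Top, Right): Anna gets 8 ≥ 2 from Bottom, and Ben gets 5 ≥ 3 from Left — Nash equilibrium.
(Bottom, Left): Anna prefers Top (14 > 9) — not an equilibrium.
(Bottom, Right): Anna prefers Top (8 > 2); Ben prefers Left (14 > 12) — not an equilibrium.

(Top, Right)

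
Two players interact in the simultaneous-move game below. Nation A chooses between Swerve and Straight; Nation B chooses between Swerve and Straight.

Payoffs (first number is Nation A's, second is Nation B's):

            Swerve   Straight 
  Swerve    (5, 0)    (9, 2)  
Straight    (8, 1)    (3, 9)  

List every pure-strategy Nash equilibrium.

(Swerve, Swerve): Nation A prefers Straight (8 > 5); Nation B prefers Straight (2 > 0) — not an equilibrium.
(Swerve, Straight): Nation A gets 9 ≥ 3 from Straight, and Nation B gets 2 ≥ 0 from Swerve — Nash equilibrium.
(Straight, Swerve): Nation B prefers Straight (9 > 1) — not an equilibrium.
(Straight, Straight): Nation A prefers Swerve (9 > 3) — not an equilibrium.

(Swerve, Straight)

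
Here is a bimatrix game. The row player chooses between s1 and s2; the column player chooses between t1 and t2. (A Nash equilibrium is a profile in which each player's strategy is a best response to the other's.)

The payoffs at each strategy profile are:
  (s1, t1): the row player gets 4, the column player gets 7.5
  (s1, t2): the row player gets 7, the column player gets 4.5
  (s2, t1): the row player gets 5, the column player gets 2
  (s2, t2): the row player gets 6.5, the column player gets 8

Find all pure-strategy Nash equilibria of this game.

(s1, t1): the row player prefers s2 (5 > 4) — not an equilibrium.
(s1, t2): the column player prefers t1 (7.5 > 4.5) — not an equilibrium.
(s2, t1): the column player prefers t2 (8 > 2) — not an equilibrium.
(s2, t2): the row player prefers s1 (7 > 6.5) — not an equilibrium.

none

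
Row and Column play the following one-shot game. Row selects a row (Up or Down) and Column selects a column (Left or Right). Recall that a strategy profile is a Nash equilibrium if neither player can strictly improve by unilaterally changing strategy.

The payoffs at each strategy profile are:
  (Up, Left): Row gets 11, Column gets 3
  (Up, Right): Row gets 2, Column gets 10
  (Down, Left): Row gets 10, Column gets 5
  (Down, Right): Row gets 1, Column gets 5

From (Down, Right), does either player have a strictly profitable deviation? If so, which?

Row at (Down, Right) earns 1; deviating to Up yields 2 — a strict improvement.
Column earns 5; deviating to Left yields 5 — not better.
Only Row has a strictly profitable deviation.

Row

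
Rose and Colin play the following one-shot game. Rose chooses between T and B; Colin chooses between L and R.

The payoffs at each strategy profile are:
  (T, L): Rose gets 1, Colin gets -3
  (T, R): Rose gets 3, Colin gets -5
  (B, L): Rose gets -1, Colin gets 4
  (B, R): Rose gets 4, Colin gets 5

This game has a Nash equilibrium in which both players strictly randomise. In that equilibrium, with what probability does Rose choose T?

1/3

Let x be the probability that Rose plays T. In a completely mixed equilibrium, Colin must be indifferent between L and R.
Colin's expected payoff from L is −3x + 4(1−x); from R it is −5x + 5(1−x).
Setting these equal: −7x + 4 = −10x + 5, so x = 1/3.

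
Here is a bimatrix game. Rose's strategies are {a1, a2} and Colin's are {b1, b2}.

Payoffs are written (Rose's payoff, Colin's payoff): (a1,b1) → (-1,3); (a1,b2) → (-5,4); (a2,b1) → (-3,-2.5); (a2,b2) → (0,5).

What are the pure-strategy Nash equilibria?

(a1, b1): Colin prefers b2 (4 > 3) — not an equilibrium.
(a1, b2): Rose prefers a2 (0 > -5) — not an equilibrium.
(a2, b1): Rose prefers a1 (-1 > -3); Colin prefers b2 (5 > -2.5) — not an equilibrium.
(a2, b2): Rose gets 0 ≥ -5 from a1, and Colin gets 5 ≥ -2.5 from b1 — Nash equilibrium.

(a2, b2)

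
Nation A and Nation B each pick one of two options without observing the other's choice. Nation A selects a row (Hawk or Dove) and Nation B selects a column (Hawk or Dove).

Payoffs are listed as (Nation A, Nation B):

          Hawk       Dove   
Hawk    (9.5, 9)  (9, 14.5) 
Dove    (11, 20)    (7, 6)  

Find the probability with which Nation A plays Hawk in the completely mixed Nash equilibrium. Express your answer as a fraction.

28/39

Let p be the probability that Nation A plays Hawk. In a completely mixed equilibrium, Nation B must be indifferent between Hawk and Dove.
Nation B's expected payoff from Hawk is 9p + 20(1−p); from Dove it is 14.5p + 6(1−p).
Setting these equal: −11p + 20 = 8.5p + 6, so p = 28/39.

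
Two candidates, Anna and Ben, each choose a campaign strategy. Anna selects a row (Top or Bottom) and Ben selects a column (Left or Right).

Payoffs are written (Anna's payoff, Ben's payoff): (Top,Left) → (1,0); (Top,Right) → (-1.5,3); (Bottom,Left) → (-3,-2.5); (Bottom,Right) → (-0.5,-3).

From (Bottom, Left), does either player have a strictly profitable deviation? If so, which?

Anna

Anna at (Bottom, Left) earns -3; deviating to Top yields 1 — a strict improvement.
Ben earns -2.5; deviating to Right yields -3 — not better.
Only Anna has a strictly profitable deviation.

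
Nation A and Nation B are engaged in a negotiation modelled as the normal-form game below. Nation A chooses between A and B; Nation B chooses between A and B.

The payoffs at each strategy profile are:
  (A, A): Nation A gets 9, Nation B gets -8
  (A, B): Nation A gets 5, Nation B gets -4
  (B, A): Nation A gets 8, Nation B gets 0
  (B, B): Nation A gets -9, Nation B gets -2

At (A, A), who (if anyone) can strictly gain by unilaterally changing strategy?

Nation B

Nation A at (A, A) earns 9; deviating to B yields 8 — not better.
Nation B earns -8; deviating to B yields -4 — a strict improvement.
Only Nation B has a strictly profitable deviation.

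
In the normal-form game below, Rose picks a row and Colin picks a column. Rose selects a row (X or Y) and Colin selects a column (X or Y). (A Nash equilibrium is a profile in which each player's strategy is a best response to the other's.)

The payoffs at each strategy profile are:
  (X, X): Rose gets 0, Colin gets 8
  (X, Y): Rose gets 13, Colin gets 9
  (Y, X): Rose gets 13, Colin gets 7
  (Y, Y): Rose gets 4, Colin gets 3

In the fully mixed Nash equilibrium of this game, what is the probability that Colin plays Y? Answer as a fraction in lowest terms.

Let q be the probability that Colin plays X. In a completely mixed equilibrium, Rose must be indifferent between X and Y.
Rose's expected payoff from X is 13(1−q); from Y it is 13q + 4(1−q).
Setting these equal: −13q + 13 = 9q + 4, so q = 9/22.
Therefore Colin plays Y with probability 1 − 9/22 = 13/22.

13/22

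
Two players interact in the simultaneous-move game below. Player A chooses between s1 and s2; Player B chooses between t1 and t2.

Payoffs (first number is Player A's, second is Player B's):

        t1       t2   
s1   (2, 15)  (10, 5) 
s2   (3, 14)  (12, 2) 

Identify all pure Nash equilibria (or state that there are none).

(s1, t1): Player A prefers s2 (3 > 2) — not an equilibrium.
(s1, t2): Player A prefers s2 (12 > 10); Player B prefers t1 (15 > 5) — not an equilibrium.
(s2, t1): Player A gets 3 ≥ 2 from s1, and Player B gets 14 ≥ 2 from t2 — Nash equilibrium.
(s2, t2): Player B prefers t1 (14 > 2) — not an equilibrium.

(s2, t1)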